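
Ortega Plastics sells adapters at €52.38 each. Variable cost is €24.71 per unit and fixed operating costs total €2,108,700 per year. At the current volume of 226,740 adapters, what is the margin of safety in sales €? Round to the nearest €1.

Unit CM = price − variable cost = €52.38 − €24.71 = €27.67. Break-even units = €2,108,700 ÷ €27.67 = 76,208.89; break-even revenue = 76,208.89 × €52.38 = €3,991,821.68.
Actual sales revenue = 226,740 × €52.38 = €11,876,641.20.
Margin of safety = €11,876,641.20 − €3,991,821.68 = €7,884,820.

€7,884,820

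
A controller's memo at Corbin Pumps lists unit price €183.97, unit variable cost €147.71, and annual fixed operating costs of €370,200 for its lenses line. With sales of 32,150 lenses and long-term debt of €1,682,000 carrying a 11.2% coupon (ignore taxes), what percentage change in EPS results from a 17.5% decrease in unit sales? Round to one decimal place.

-33.6%

At 32,150 units, contribution = 32,150 × €36.26 = €1,165,759.00.
EBIT = €1,165,759.00 − €370,200 = €795,559.00.
After interest of €188,384.00, pre-tax earnings = €607,175.00.
Degree of combined leverage = contribution ÷ (EBIT − I) = €1,165,759.00 ÷ €607,175.00 = 1.9200.
EPS therefore changes by 1.9200 × (-17.5%) = -33.6%.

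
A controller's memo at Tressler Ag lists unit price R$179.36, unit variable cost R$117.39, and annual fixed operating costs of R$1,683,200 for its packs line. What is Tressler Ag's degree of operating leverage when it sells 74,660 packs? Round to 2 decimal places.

At 74,660 units, contribution = 74,660 × R$61.97 = R$4,626,680.20.
EBIT = R$4,626,680.20 − R$1,683,200 = R$2,943,480.20.
Degree of operating leverage = R$4,626,680.20 / R$2,943,480.20 = 1.5718.

1.57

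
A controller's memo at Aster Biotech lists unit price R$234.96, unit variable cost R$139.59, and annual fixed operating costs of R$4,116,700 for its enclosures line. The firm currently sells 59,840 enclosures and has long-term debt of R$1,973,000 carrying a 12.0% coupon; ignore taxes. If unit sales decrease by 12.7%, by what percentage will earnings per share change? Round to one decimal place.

-53.5%

At 59,840 units, contribution = 59,840 × R$95.37 = R$5,706,940.80.
EBIT = R$5,706,940.80 − R$4,116,700 = R$1,590,240.80.
Interest = R$236,760.00, so EBIT − I = R$1,353,480.80.
DCL = total CM / (EBIT − I) = R$5,706,940.80 / R$1,353,480.80 = 4.2165.
%ΔEPS = DCL × %ΔSales = 4.2165 × -12.7% = -53.5%.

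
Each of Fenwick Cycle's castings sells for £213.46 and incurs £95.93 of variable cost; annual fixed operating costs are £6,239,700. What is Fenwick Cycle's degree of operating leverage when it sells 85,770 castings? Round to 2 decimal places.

2.62

Contribution at this volume is 85,770 × £117.53 = £10,080,548.10.
Subtracting fixed costs: EBIT = £10,080,548.10 − £6,239,700 = £3,840,848.10.
So DOL = total CM / EBIT = £10,080,548.10 / £3,840,848.10 = 2.6246.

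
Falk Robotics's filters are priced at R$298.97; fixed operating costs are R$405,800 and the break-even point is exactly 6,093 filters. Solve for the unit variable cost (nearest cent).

R$232.37

At break-even, FC = Q × (P − VC), so P − VC = R$405,800 ÷ 6,093 = R$66.6010.
Hence VC = price − CM = R$298.97 − R$66.6010 = R$232.37.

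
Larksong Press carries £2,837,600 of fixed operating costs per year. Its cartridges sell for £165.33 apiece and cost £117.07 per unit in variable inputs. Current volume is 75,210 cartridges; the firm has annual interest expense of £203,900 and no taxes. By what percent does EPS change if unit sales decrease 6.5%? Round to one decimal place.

-40.1%

At 75,210 units, contribution = 75,210 × £48.26 = £3,629,634.60.
Subtracting fixed costs: EBIT = £3,629,634.60 − £2,837,600 = £792,034.60.
Interest = £203,900.00, so EBIT − I = £588,134.60.
Degree of combined leverage = contribution ÷ (EBIT − I) = £3,629,634.60 ÷ £588,134.60 = 6.1714.
%ΔEPS = DCL × %ΔSales = 6.1714 × -6.5% = -40.1%.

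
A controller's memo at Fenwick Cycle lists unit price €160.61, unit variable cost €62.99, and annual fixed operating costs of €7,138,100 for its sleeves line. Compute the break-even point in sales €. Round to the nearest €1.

Contribution margin per unit = €160.61 − €62.99 = €97.62, a CM ratio of €97.62 ÷ €160.61 = 0.6078.
Break-even sales = FC ÷ CM ratio = €7,138,100 × €160.61 / €97.62 = €11,744,010.

€11,744,010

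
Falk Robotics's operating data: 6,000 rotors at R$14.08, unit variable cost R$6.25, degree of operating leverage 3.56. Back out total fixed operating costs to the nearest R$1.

Total contribution margin = 6,000 × R$7.83 = R$46,980.00.
Since DOL = CM ÷ EBIT, EBIT = R$46,980.00 ÷ 3.56 = R$13,196.63.
And FC = contribution − EBIT = R$46,980.00 − R$13,196.63 = R$33,783.

R$33,783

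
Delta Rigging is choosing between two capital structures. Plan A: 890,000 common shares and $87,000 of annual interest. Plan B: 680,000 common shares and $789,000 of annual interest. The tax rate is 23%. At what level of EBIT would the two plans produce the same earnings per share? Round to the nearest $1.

At indifference, (EBIT − 87,000)(1 − t)/890,000 = (EBIT − 789,000)(1 − t)/680,000.
Cancelling (1 − t) and cross-multiplying: 680,000·(EBIT − 87,000) = 890,000·(EBIT − 789,000).
Solving, EBIT = (789,000·890,000 − 87,000·680,000) / (890,000 − 680,000) = 643,050,000,000 / 210,000 = 3,062,142.86.

$3,062,143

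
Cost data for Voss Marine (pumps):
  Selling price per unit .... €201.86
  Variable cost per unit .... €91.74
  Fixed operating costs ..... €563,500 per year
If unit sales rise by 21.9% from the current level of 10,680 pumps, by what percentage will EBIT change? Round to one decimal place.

+42.0%

Contribution at this volume is 10,680 × €110.12 = €1,176,081.60.
Subtracting fixed costs: EBIT = €1,176,081.60 − €563,500 = €612,581.60.
DOL = contribution ÷ EBIT = €1,176,081.60 ÷ €612,581.60 = 1.9199.
Operating income changes by 1.9199 × +21.9% = +42.0%.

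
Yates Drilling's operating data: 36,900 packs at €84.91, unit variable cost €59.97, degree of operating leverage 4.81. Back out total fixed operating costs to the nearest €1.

€728,958

Contribution at this volume is 36,900 × €24.94 = €920,286.00.
DOL = contribution / EBIT, so EBIT = €920,286.00 / 4.81 = €191,327.65.
Fixed costs = CM − EBIT = €920,286.00 − €191,327.65 = €728,958.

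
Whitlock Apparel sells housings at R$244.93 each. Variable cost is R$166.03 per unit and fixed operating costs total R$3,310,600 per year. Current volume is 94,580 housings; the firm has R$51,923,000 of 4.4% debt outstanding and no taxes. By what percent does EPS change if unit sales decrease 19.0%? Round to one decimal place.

Total contribution margin = 94,580 × R$78.90 = R$7,462,362.00.
Operating income = contribution − fixed costs = R$7,462,362.00 − R$3,310,600 = R$4,151,762.00.
Interest = R$2,284,612.00, so EBIT − I = R$1,867,150.00.
DCL = total CM / (EBIT − I) = R$7,462,362.00 / R$1,867,150.00 = 3.9967.
EPS therefore changes by 3.9967 × (-19.0%) = -75.9%.

-75.9%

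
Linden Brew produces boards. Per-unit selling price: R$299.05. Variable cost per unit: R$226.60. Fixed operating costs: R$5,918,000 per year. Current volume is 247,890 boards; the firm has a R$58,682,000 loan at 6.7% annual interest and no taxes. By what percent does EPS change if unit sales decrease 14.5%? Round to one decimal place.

-32.1%

Total contribution margin = 247,890 × R$72.45 = R$17,959,630.50.
Subtracting fixed costs: EBIT = R$17,959,630.50 − R$5,918,000 = R$12,041,630.50.
After interest of R$3,931,694.00, pre-tax earnings = R$8,109,936.50.
Degree of combined leverage = contribution ÷ (EBIT − I) = R$17,959,630.50 ÷ R$8,109,936.50 = 2.2145.
%ΔEPS = DCL × %ΔSales = 2.2145 × -14.5% = -32.1%.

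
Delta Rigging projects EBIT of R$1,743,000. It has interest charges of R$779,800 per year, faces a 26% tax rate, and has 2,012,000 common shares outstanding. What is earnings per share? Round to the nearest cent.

R$0.35

Pre-tax income = R$1,743,000 − R$779,800.00 = R$963,200.00.
Net income = R$963,200.00 × (1 − 0.26) = R$712,768.00.
Per share: R$712,768.00 / 2,012,000 shares = R$0.35.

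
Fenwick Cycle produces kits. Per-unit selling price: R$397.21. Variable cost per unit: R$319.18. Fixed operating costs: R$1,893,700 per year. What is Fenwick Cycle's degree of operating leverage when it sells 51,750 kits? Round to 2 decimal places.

Contribution at this volume is 51,750 × R$78.03 = R$4,038,052.50.
EBIT = R$4,038,052.50 − R$1,893,700 = R$2,144,352.50.
So DOL = total CM / EBIT = R$4,038,052.50 / R$2,144,352.50 = 1.8831.

1.88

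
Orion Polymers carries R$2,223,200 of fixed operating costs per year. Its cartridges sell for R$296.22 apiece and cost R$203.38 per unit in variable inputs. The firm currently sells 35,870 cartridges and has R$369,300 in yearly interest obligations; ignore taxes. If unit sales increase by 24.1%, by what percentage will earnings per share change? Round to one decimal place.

+108.8%

Total contribution margin = 35,870 × R$92.84 = R$3,330,170.80.
Subtracting fixed costs: EBIT = R$3,330,170.80 − R$2,223,200 = R$1,106,970.80.
After interest of R$369,300.00, pre-tax earnings = R$737,670.80.
Degree of combined leverage = contribution ÷ (EBIT − I) = R$3,330,170.80 ÷ R$737,670.80 = 4.5144.
%ΔEPS = DCL × %ΔSales = 4.5144 × +24.1% = +108.8%.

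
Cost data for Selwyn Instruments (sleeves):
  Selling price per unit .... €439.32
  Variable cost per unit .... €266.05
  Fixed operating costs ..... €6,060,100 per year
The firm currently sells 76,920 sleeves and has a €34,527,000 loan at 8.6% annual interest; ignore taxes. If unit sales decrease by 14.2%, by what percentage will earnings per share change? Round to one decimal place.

At 76,920 units, contribution = 76,920 × €173.27 = €13,327,928.40.
Subtracting fixed costs: EBIT = €13,327,928.40 − €6,060,100 = €7,267,828.40.
Interest = €2,969,322.00, so EBIT − I = €4,298,506.40.
Degree of combined leverage = contribution ÷ (EBIT − I) = €13,327,928.40 ÷ €4,298,506.40 = 3.1006.
EPS therefore changes by 3.1006 × (-14.2%) = -44.0%.

-44.0%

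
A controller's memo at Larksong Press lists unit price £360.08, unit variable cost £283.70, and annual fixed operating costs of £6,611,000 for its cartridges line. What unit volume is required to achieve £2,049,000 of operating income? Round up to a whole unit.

Unit CM = price − variable cost = £360.08 − £283.70 = £76.38.
Need Q such that Q × £76.38 − £6,611,000 = £2,049,000, i.e. Q = £8,660,000 / £76.38 = 113,380.47 → 113,381.

113,381 cartridges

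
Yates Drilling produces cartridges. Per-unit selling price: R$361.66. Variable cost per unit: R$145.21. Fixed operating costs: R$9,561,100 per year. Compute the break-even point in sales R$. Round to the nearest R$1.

R$15,975,363

CM per unit = R$361.66 − R$145.21 = R$216.45; CM ratio = R$216.45 / R$361.66 = 0.5985.
Break-even sales = FC ÷ CM ratio = R$9,561,100 × R$361.66 / R$216.45 = R$15,975,363.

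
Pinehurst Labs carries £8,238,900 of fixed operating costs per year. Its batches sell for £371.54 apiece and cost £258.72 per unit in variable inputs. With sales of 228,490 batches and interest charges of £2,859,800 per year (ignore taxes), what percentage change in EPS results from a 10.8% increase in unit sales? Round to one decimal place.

Contribution at this volume is 228,490 × £112.82 = £25,778,241.80.
EBIT = £25,778,241.80 − £8,238,900 = £17,539,341.80.
Interest = £2,859,800.00, so EBIT − I = £14,679,541.80.
Degree of combined leverage = contribution ÷ (EBIT − I) = £25,778,241.80 ÷ £14,679,541.80 = 1.7561.
EPS therefore changes by 1.7561 × (+10.8%) = +19.0%.

+19.0%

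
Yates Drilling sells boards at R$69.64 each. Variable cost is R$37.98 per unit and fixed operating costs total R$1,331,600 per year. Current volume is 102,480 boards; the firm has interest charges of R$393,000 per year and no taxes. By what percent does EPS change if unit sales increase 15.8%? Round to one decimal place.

Contribution at this volume is 102,480 × R$31.66 = R$3,244,516.80.
Subtracting fixed costs: EBIT = R$3,244,516.80 − R$1,331,600 = R$1,912,916.80.
Interest = R$393,000.00, so EBIT − I = R$1,519,916.80.
DCL = total CM / (EBIT − I) = R$3,244,516.80 / R$1,519,916.80 = 2.1347.
EPS therefore changes by 2.1347 × (+15.8%) = +33.7%.

+33.7%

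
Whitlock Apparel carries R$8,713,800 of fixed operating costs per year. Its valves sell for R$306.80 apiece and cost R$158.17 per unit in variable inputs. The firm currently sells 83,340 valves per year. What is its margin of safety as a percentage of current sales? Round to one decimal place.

Unit CM = price − variable cost = R$306.80 − R$158.17 = R$148.63. Break-even units = R$8,713,800 ÷ R$148.63 = 58,627.46; break-even revenue = 58,627.46 × R$306.80 = R$17,986,906.01.
Actual sales revenue = 83,340 × R$306.80 = R$25,568,712.00.
Margin of safety = (R$25,568,712.00 − R$17,986,906.01) ÷ R$25,568,712.00 = 29.7%.

29.7%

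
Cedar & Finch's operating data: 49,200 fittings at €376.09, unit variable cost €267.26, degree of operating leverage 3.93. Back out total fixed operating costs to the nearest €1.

Total contribution margin = 49,200 × €108.83 = €5,354,436.00.
DOL = contribution / EBIT, so EBIT = €5,354,436.00 / 3.93 = €1,362,451.91.
Fixed costs = CM − EBIT = €5,354,436.00 − €1,362,451.91 = €3,991,984.

€3,991,984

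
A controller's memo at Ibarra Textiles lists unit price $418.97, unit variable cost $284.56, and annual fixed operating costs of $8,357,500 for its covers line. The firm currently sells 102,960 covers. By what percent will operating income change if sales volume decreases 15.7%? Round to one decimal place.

-39.6%

At 102,960 units, contribution = 102,960 × $134.41 = $13,838,853.60.
Operating income = contribution − fixed costs = $13,838,853.60 − $8,357,500 = $5,481,353.60.
DOL = contribution ÷ EBIT = $13,838,853.60 ÷ $5,481,353.60 = 2.5247.
%ΔEBIT = DOL × %ΔSales = 2.5247 × -15.7% = -39.6%.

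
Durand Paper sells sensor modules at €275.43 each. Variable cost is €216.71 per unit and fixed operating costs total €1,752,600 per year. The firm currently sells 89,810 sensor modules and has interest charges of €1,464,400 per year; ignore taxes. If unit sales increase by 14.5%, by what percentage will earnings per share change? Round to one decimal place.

+37.2%

Contribution at this volume is 89,810 × €58.72 = €5,273,643.20.
Operating income = contribution − fixed costs = €5,273,643.20 − €1,752,600 = €3,521,043.20.
Interest = €1,464,400.00, so EBIT − I = €2,056,643.20.
Degree of combined leverage = contribution ÷ (EBIT − I) = €5,273,643.20 ÷ €2,056,643.20 = 2.5642.
EPS therefore changes by 2.5642 × (+14.5%) = +37.2%.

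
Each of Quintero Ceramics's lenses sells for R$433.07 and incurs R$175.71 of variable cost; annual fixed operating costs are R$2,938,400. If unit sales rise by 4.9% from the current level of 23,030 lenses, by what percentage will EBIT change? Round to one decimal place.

At 23,030 units, contribution = 23,030 × R$257.36 = R$5,927,000.80.
Subtracting fixed costs: EBIT = R$5,927,000.80 − R$2,938,400 = R$2,988,600.80.
So DOL = total CM / EBIT = R$5,927,000.80 / R$2,988,600.80 = 1.9832.
%ΔEBIT = DOL × %ΔSales = 1.9832 × +4.9% = +9.7%.

+9.7%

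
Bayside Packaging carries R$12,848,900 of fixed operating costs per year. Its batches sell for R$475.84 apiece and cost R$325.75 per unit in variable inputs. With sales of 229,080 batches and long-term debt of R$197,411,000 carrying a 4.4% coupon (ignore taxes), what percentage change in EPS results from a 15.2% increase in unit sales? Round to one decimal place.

Contribution at this volume is 229,080 × R$150.09 = R$34,382,617.20.
EBIT = R$34,382,617.20 − R$12,848,900 = R$21,533,717.20.
After interest of R$8,686,084.00, pre-tax earnings = R$12,847,633.20.
DCL = total CM / (EBIT − I) = R$34,382,617.20 / R$12,847,633.20 = 2.6762.
%ΔEPS = DCL × %ΔSales = 2.6762 × +15.2% = +40.7%.

+40.7%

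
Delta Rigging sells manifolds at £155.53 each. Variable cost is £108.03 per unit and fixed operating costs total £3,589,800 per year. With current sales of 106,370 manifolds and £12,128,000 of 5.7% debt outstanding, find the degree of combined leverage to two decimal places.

6.55

Contribution at this volume is 106,370 × £47.50 = £5,052,575.00.
Operating income = contribution − fixed costs = £5,052,575.00 − £3,589,800 = £1,462,775.00. Interest = £691,296.00.
DOL = £5,052,575.00 ÷ £1,462,775.00 = 3.4541; DFL = £1,462,775.00 ÷ £771,479.00 = 1.8961.
Combined leverage = 3.4541 × 1.8961 = 6.5493.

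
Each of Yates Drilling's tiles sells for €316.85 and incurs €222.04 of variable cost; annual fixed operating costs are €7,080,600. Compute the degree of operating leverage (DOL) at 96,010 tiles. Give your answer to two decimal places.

4.50

Total contribution margin = 96,010 × €94.81 = €9,102,708.10.
Operating income = contribution − fixed costs = €9,102,708.10 − €7,080,600 = €2,022,108.10.
So DOL = total CM / EBIT = €9,102,708.10 / €2,022,108.10 = 4.5016.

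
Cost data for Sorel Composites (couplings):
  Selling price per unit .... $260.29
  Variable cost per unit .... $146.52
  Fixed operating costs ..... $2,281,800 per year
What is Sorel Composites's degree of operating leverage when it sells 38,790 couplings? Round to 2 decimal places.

Total contribution margin = 38,790 × $113.77 = $4,413,138.30.
Subtracting fixed costs: EBIT = $4,413,138.30 − $2,281,800 = $2,131,338.30.
DOL = contribution ÷ EBIT = $4,413,138.30 ÷ $2,131,338.30 = 2.0706.

2.07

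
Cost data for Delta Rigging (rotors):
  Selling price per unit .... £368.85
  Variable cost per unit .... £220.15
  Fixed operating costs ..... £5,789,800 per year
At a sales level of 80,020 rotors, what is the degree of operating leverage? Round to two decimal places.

1.95

Contribution at this volume is 80,020 × £148.70 = £11,898,974.00.
EBIT = £11,898,974.00 − £5,789,800 = £6,109,174.00.
Degree of operating leverage = £11,898,974.00 / £6,109,174.00 = 1.9477.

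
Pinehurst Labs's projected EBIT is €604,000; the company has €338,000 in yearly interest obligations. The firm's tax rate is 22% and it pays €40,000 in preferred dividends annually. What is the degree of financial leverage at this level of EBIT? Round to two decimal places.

Annual interest charges come to €338,000.00.
Pre-tax preferred-dividend burden = €40,000 ÷ (1 − 0.22) = €51,282.05.
DFL = EBIT ÷ [EBIT − I − D_p/(1−t)] = €604,000 ÷ [€604,000 − €338,000.00 − €51,282.05] = €604,000 ÷ €214,717.95 = 2.8130.

2.81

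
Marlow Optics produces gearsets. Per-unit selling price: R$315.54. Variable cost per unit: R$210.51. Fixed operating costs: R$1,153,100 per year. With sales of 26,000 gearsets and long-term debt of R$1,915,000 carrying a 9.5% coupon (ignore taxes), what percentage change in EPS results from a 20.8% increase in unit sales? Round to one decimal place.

+40.7%

Contribution at this volume is 26,000 × R$105.03 = R$2,730,780.00.
Subtracting fixed costs: EBIT = R$2,730,780.00 − R$1,153,100 = R$1,577,680.00.
After interest of R$181,925.00, pre-tax earnings = R$1,395,755.00.
Degree of combined leverage = contribution ÷ (EBIT − I) = R$2,730,780.00 ÷ R$1,395,755.00 = 1.9565.
EPS therefore changes by 1.9565 × (+20.8%) = +40.7%.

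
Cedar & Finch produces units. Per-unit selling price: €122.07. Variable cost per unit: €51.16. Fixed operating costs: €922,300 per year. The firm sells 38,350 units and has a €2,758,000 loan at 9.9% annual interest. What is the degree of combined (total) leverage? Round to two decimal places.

At 38,350 units, contribution = 38,350 × €70.91 = €2,719,398.50.
EBIT = €2,719,398.50 − €922,300 = €1,797,098.50. Interest = €273,042.00, so EBIT − I = €1,524,056.50.
DCL = contribution ÷ (EBIT − I) = €2,719,398.50 ÷ €1,524,056.50 = 1.7843.

1.78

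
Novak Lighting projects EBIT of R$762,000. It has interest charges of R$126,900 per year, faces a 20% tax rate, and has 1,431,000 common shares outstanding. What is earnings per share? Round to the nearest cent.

Interest = R$126,900.00, so EBT = R$762,000 − R$126,900.00 = R$635,100.00.
After tax at 20%: net income = R$635,100.00 × 0.80 = R$508,080.00.
Per share: R$508,080.00 / 1,431,000 shares = R$0.36.

R$0.36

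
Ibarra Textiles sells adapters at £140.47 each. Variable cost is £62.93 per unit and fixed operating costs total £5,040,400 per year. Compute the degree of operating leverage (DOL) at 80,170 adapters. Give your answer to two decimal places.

5.29

Total contribution margin = 80,170 × £77.54 = £6,216,381.80.
EBIT = £6,216,381.80 − £5,040,400 = £1,175,981.80.
DOL = contribution ÷ EBIT = £6,216,381.80 ÷ £1,175,981.80 = 5.2861.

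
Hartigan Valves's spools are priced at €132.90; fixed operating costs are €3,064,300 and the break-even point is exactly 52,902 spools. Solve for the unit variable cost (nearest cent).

€74.98

Contribution per unit must be FC / Q = €3,064,300 / 52,902 = €57.9241.
Variable cost per unit = €132.90 − €57.9241 = €74.98.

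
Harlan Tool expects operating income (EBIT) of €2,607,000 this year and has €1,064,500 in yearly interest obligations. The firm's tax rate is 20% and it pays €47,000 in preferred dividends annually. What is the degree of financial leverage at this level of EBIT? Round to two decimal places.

1.76

Interest = €1,064,500.00.
Pre-tax preferred-dividend burden = €47,000 ÷ (1 − 0.20) = €58,750.00.
DFL = EBIT ÷ [EBIT − I − D_p/(1−t)] = €2,607,000 ÷ [€2,607,000 − €1,064,500.00 − €58,750.00] = €2,607,000 ÷ €1,483,750.00 = 1.7570.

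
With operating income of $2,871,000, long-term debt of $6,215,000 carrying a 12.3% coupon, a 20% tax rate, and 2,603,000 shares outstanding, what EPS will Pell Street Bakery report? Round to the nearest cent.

Pre-tax income = $2,871,000 − $764,445.00 = $2,106,555.00.
After tax at 20%: net income = $2,106,555.00 × 0.80 = $1,685,244.00.
EPS = $1,685,244.00 ÷ 2,603,000 = $0.65.

$0.65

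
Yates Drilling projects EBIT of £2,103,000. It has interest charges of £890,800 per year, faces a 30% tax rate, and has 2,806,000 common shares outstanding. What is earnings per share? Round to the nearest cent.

£0.30

Pre-tax income = £2,103,000 − £890,800.00 = £1,212,200.00.
Net income = £1,212,200.00 × (1 − 0.30) = £848,540.00.
EPS = £848,540.00 ÷ 2,806,000 = £0.30.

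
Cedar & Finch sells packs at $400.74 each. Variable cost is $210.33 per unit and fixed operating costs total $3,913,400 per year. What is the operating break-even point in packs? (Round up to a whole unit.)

Unit CM = price − variable cost = $400.74 − $210.33 = $190.41.
Break-even Q = $3,913,400 / $190.41 = 20,552.49 → 20,553 packs.

20,553 packs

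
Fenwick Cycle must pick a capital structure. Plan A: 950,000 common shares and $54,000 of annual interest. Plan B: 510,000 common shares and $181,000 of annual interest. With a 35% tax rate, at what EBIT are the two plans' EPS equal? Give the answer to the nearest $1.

$328,205

Set EPS_A = EPS_B: (EBIT − $54,000)(1 − 0.35) ÷ 950,000 = (EBIT − $181,000)(1 − 0.35) ÷ 510,000.
Cancelling (1 − t) and cross-multiplying: 510,000·(EBIT − 54,000) = 950,000·(EBIT − 181,000).
EBIT × (950,000 − 510,000) = 181,000 × 950,000 − 54,000 × 510,000 = 144,410,000,000, so EBIT = 144,410,000,000 ÷ 440,000 = 328,204.55.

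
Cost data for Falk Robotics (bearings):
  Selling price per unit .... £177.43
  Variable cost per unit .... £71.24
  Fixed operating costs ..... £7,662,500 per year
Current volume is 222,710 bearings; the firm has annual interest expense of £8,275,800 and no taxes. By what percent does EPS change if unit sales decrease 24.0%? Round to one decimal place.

At 222,710 units, contribution = 222,710 × £106.19 = £23,649,574.90.
EBIT = £23,649,574.90 − £7,662,500 = £15,987,074.90.
Interest = £8,275,800.00, so EBIT − I = £7,711,274.90.
Degree of combined leverage = contribution ÷ (EBIT − I) = £23,649,574.90 ÷ £7,711,274.90 = 3.0669.
%ΔEPS = DCL × %ΔSales = 3.0669 × -24.0% = -73.6%.

-73.6%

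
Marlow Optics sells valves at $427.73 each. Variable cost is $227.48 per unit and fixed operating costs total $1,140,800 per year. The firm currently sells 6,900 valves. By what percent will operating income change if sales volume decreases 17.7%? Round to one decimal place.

-101.5%

Total contribution margin = 6,900 × $200.25 = $1,381,725.00.
Operating income = contribution − fixed costs = $1,381,725.00 − $1,140,800 = $240,925.00.
Degree of operating leverage = $1,381,725.00 / $240,925.00 = 5.7351.
%ΔEBIT = DOL × %ΔSales = 5.7351 × -17.7% = -101.5%.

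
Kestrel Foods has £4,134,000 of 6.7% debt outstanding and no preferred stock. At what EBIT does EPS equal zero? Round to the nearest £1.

Annual interest = 6.7% × £4,134,000 = £276,978.00.
Without preferred stock the financial break-even is simply EBIT = interest = £276,978.00.

£276,978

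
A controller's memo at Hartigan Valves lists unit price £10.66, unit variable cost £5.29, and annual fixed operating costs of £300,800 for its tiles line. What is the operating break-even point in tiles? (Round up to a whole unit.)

Unit CM = price − variable cost = £10.66 − £5.29 = £5.37.
Units to break even: £300,800 ÷ £5.37 = 56,014.90, rounded up to 56,015.

56,015 tiles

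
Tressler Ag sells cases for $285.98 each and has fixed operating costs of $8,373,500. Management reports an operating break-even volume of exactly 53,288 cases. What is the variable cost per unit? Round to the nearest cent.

$128.84

At break-even, FC = Q × (P − VC), so P − VC = $8,373,500 ÷ 53,288 = $157.1367.
Hence VC = price − CM = $285.98 − $157.1367 = $128.84.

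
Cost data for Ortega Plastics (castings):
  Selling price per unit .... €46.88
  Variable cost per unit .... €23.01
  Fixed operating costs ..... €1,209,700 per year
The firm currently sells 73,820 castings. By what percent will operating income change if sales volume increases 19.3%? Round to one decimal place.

+61.6%

Total contribution margin = 73,820 × €23.87 = €1,762,083.40.
Operating income = contribution − fixed costs = €1,762,083.40 − €1,209,700 = €552,383.40.
Degree of operating leverage = €1,762,083.40 / €552,383.40 = 3.1900.
%ΔEBIT = DOL × %ΔSales = 3.1900 × +19.3% = +61.6%.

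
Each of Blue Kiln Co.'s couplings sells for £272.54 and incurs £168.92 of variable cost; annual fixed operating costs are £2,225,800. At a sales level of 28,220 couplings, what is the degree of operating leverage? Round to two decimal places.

4.19

Total contribution margin = 28,220 × £103.62 = £2,924,156.40.
EBIT = £2,924,156.40 − £2,225,800 = £698,356.40.
So DOL = total CM / EBIT = £2,924,156.40 / £698,356.40 = 4.1872.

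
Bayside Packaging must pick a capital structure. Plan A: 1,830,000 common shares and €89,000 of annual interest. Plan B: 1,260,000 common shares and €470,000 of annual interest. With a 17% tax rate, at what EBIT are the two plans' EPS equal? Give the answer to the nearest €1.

At indifference, (EBIT − 89,000)(1 − t)/1,830,000 = (EBIT − 470,000)(1 − t)/1,260,000.
The (1 − t) factor cancels: (EBIT − 89,000) × 1,260,000 = (EBIT − 470,000) × 1,830,000.
EBIT × (1,830,000 − 1,260,000) = 470,000 × 1,830,000 − 89,000 × 1,260,000 = 747,960,000,000, so EBIT = 747,960,000,000 ÷ 570,000 = 1,312,210.53.

€1,312,211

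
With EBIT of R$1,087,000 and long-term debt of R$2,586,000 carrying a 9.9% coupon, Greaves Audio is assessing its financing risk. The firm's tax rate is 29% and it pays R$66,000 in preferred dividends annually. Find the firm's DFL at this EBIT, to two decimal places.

Annual interest charges come to R$256,014.00.
Preferred dividends grossed up pre-tax: R$66,000 / (1 − 0.29) = R$92,957.75.
DFL = EBIT ÷ [EBIT − I − D_p/(1−t)] = R$1,087,000 ÷ [R$1,087,000 − R$256,014.00 − R$92,957.75] = R$1,087,000 ÷ R$738,028.25 = 1.4728.

1.47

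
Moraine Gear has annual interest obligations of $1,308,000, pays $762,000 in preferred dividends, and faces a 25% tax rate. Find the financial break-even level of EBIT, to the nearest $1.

Grossing the preferred dividend up to pre-tax terms: $762,000 / (1 − 0.25) = $1,016,000.00.
EPS = 0 when EBIT covers interest plus the pre-tax preferred burden: $1,308,000 + $1,016,000.00 = $2,324,000.00.

$2,324,000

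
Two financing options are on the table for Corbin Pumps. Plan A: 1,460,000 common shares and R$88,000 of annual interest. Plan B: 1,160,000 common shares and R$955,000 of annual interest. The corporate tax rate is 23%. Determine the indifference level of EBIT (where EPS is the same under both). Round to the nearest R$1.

R$4,307,400

At indifference, (EBIT − 88,000)(1 − t)/1,460,000 = (EBIT − 955,000)(1 − t)/1,160,000.
Cancelling (1 − t) and cross-multiplying: 1,160,000·(EBIT − 88,000) = 1,460,000·(EBIT − 955,000).
EBIT × (1,460,000 − 1,160,000) = 955,000 × 1,460,000 − 88,000 × 1,160,000 = 1,292,220,000,000, so EBIT = 1,292,220,000,000 ÷ 300,000 = 4,307,400.00.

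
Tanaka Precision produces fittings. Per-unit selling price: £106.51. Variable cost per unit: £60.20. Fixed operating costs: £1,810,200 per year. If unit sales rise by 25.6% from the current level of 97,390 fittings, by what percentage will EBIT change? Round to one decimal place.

Contribution at this volume is 97,390 × £46.31 = £4,510,130.90.
Subtracting fixed costs: EBIT = £4,510,130.90 − £1,810,200 = £2,699,930.90.
Degree of operating leverage = £4,510,130.90 / £2,699,930.90 = 1.6705.
Operating income changes by 1.6705 × +25.6% = +42.8%.

+42.8%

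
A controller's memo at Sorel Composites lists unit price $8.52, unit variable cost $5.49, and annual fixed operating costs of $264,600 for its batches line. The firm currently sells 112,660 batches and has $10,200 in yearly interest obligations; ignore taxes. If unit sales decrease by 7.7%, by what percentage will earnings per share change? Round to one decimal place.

Total contribution margin = 112,660 × $3.03 = $341,359.80.
Subtracting fixed costs: EBIT = $341,359.80 − $264,600 = $76,759.80.
Interest = $10,200.00, so EBIT − I = $66,559.80.
Degree of combined leverage = contribution ÷ (EBIT − I) = $341,359.80 ÷ $66,559.80 = 5.1286.
%ΔEPS = DCL × %ΔSales = 5.1286 × -7.7% = -39.5%.

-39.5%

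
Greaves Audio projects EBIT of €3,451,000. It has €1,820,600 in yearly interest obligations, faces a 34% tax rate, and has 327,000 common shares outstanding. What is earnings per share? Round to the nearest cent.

Pre-tax income = €3,451,000 − €1,820,600.00 = €1,630,400.00.
Net income = €1,630,400.00 × (1 − 0.34) = €1,076,064.00.
EPS = €1,076,064.00 ÷ 327,000 = €3.29.

€3.29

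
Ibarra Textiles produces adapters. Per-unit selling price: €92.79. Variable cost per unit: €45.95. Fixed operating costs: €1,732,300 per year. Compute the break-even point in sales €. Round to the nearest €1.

CM per unit = €92.79 − €45.95 = €46.84; CM ratio = €46.84 / €92.79 = 0.5048.
Break-even sales = FC ÷ CM ratio = €1,732,300 × €92.79 / €46.84 = €3,431,685.

€3,431,685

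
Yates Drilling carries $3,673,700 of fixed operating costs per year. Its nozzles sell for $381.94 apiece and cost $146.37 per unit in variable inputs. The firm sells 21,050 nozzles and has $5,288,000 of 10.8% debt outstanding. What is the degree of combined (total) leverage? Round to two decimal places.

Total contribution margin = 21,050 × $235.57 = $4,958,748.50.
EBIT = $4,958,748.50 − $3,673,700 = $1,285,048.50. Interest = $571,104.00, so EBIT − I = $713,944.50.
Degree of total leverage = total CM / (EBIT − interest) = $4,958,748.50 / $713,944.50 = 6.9456.

6.95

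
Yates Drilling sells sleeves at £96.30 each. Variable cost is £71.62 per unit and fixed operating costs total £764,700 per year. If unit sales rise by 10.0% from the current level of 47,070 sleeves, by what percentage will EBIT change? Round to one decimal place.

+29.3%

At 47,070 units, contribution = 47,070 × £24.68 = £1,161,687.60.
EBIT = £1,161,687.60 − £764,700 = £396,987.60.
Degree of operating leverage = £1,161,687.60 / £396,987.60 = 2.9263.
Operating income changes by 2.9263 × +10.0% = +29.3%.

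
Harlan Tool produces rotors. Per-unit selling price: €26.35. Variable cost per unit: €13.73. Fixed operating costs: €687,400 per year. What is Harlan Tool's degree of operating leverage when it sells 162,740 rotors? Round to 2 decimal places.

At 162,740 units, contribution = 162,740 × €12.62 = €2,053,778.80.
EBIT = €2,053,778.80 − €687,400 = €1,366,378.80.
So DOL = total CM / EBIT = €2,053,778.80 / €1,366,378.80 = 1.5031.

1.50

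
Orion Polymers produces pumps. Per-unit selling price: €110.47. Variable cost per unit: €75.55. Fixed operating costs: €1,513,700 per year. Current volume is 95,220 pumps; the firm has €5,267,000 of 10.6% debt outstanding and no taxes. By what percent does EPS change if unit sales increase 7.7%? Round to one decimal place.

+20.4%

Total contribution margin = 95,220 × €34.92 = €3,325,082.40.
Subtracting fixed costs: EBIT = €3,325,082.40 − €1,513,700 = €1,811,382.40.
Interest = €558,302.00, so EBIT − I = €1,253,080.40.
Degree of combined leverage = contribution ÷ (EBIT − I) = €3,325,082.40 ÷ €1,253,080.40 = 2.6535.
%ΔEPS = DCL × %ΔSales = 2.6535 × +7.7% = +20.4%.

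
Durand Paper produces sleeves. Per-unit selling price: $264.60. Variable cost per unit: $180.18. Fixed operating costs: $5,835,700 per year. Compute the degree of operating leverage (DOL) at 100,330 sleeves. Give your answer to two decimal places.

3.22

Total contribution margin = 100,330 × $84.42 = $8,469,858.60.
Operating income = contribution − fixed costs = $8,469,858.60 − $5,835,700 = $2,634,158.60.
Degree of operating leverage = $8,469,858.60 / $2,634,158.60 = 3.2154.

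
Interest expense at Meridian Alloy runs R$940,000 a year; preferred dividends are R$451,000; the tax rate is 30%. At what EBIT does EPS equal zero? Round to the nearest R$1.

Preferred dividends are paid after tax, so their pre-tax equivalent is R$451,000 ÷ (1 − 0.30) = R$644,285.71.
EPS = 0 when EBIT covers interest plus the pre-tax preferred burden: R$940,000 + R$644,285.71 = R$1,584,285.71.

R$1,584,286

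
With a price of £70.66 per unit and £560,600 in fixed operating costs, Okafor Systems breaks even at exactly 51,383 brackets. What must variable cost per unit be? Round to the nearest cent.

£59.75

Contribution per unit must be FC / Q = £560,600 / 51,383 = £10.9102.
Variable cost per unit = £70.66 − £10.9102 = £59.75.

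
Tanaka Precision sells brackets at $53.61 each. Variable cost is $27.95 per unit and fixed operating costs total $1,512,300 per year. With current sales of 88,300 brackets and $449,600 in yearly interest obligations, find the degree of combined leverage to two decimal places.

Total contribution margin = 88,300 × $25.66 = $2,265,778.00.
Operating income = contribution − fixed costs = $2,265,778.00 − $1,512,300 = $753,478.00. Interest = $449,600.00.
DOL = $2,265,778.00 ÷ $753,478.00 = 3.0071; DFL = $753,478.00 ÷ $303,878.00 = 2.4795.
Combined leverage = 3.0071 × 2.4795 = 7.4561.

7.46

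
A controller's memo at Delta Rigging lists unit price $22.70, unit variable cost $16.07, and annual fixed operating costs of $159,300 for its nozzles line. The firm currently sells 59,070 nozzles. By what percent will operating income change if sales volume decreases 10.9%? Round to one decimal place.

Total contribution margin = 59,070 × $6.63 = $391,634.10.
EBIT = $391,634.10 − $159,300 = $232,334.10.
So DOL = total CM / EBIT = $391,634.10 / $232,334.10 = 1.6857.
%ΔEBIT = DOL × %ΔSales = 1.6857 × -10.9% = -18.4%.

-18.4%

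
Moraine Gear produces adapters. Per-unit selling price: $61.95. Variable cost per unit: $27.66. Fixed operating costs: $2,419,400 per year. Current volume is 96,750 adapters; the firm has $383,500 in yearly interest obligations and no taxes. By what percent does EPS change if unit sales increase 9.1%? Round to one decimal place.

+58.7%

Total contribution margin = 96,750 × $34.29 = $3,317,557.50.
Operating income = contribution − fixed costs = $3,317,557.50 − $2,419,400 = $898,157.50.
Interest = $383,500.00, so EBIT − I = $514,657.50.
DCL = total CM / (EBIT − I) = $3,317,557.50 / $514,657.50 = 6.4461.
EPS therefore changes by 6.4461 × (+9.1%) = +58.7%.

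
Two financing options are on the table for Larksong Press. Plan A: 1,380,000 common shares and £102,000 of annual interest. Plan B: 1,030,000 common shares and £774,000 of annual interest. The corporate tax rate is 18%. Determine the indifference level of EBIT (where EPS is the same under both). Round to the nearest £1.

£2,751,600

Set EPS_A = EPS_B: (EBIT − £102,000)(1 − 0.18) ÷ 1,380,000 = (EBIT − £774,000)(1 − 0.18) ÷ 1,030,000.
The (1 − t) factor cancels: (EBIT − 102,000) × 1,030,000 = (EBIT − 774,000) × 1,380,000.
Solving, EBIT = (774,000·1,380,000 − 102,000·1,030,000) / (1,380,000 − 1,030,000) = 963,060,000,000 / 350,000 = 2,751,600.00.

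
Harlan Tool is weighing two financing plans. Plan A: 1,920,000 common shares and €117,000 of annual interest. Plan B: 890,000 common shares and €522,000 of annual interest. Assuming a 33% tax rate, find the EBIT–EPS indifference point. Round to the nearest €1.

€871,951

At indifference, (EBIT − 117,000)(1 − t)/1,920,000 = (EBIT − 522,000)(1 − t)/890,000.
The (1 − t) factor cancels: (EBIT − 117,000) × 890,000 = (EBIT − 522,000) × 1,920,000.
EBIT × (1,920,000 − 890,000) = 522,000 × 1,920,000 − 117,000 × 890,000 = 898,110,000,000, so EBIT = 898,110,000,000 ÷ 1,030,000 = 871,951.46.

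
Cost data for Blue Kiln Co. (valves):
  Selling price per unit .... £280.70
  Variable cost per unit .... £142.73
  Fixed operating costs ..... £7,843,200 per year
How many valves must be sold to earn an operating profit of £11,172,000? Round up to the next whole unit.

137,822 valves

Contribution margin per unit = £280.70 − £142.73 = £137.97.
Need Q such that Q × £137.97 − £7,843,200 = £11,172,000, i.e. Q = £19,015,200 / £137.97 = 137,821.27 → 137,822.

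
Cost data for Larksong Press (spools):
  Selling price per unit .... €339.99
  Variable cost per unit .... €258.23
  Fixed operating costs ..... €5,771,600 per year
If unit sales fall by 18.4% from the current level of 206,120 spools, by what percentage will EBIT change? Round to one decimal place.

-28.0%

At 206,120 units, contribution = 206,120 × €81.76 = €16,852,371.20.
EBIT = €16,852,371.20 − €5,771,600 = €11,080,771.20.
So DOL = total CM / EBIT = €16,852,371.20 / €11,080,771.20 = 1.5209.
%ΔEBIT = DOL × %ΔSales = 1.5209 × -18.4% = -28.0%.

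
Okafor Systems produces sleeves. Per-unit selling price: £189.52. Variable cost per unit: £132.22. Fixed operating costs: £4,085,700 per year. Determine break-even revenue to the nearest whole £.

£13,513,471

CM per unit = £189.52 − £132.22 = £57.30; CM ratio = £57.30 / £189.52 = 0.3023.
Break-even revenue = fixed costs × price ÷ CM = £4,085,700 × £189.52 ÷ £57.30 = £13,513,471.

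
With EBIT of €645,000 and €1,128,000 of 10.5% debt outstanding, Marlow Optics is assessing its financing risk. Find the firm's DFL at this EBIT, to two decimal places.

Interest = €118,440.00.
DFL = EBIT ÷ (EBIT − I) = €645,000 ÷ (€645,000 − €118,440.00) = €645,000 ÷ €526,560.00 = 1.2249.

1.22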